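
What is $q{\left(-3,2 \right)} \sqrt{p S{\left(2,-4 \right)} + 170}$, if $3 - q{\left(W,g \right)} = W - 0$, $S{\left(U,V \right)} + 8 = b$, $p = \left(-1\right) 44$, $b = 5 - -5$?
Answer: $6 \sqrt{82} \approx 54.332$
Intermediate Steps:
$b = 10$ ($b = 5 + 5 = 10$)
$p = -44$
$S{\left(U,V \right)} = 2$ ($S{\left(U,V \right)} = -8 + 10 = 2$)
$q{\left(W,g \right)} = 3 - W$ ($q{\left(W,g \right)} = 3 - \left(W - 0\right) = 3 - \left(W + 0\right) = 3 - W$)
$q{\left(-3,2 \right)} \sqrt{p S{\left(2,-4 \right)} + 170} = \left(3 - -3\right) \sqrt{\left(-44\right) 2 + 170} = \left(3 + 3\right) \sqrt{-88 + 170} = 6 \sqrt{82}$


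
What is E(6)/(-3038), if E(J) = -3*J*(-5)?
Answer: -45/1519 ≈ -0.029625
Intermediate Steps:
E(J) = 15*J
E(6)/(-3038) = (15*6)/(-3038) = 90*(-1/3038) = -45/1519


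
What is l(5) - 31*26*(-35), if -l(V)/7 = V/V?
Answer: 28203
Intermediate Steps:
l(V) = -7 (l(V) = -7*V/V = -7*1 = -7)
l(5) - 31*26*(-35) = -7 - 31*26*(-35) = -7 - 806*(-35) = -7 - 1*(-28210) = -7 + 28210 = 28203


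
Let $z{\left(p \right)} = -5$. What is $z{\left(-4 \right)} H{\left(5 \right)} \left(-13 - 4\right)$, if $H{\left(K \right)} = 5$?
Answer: $425$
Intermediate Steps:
$z{\left(-4 \right)} H{\left(5 \right)} \left(-13 - 4\right) = \left(-5\right) 5 \left(-13 - 4\right) = - 25 \left(-13 - 4\right) = \left(-25\right) \left(-17\right) = 425$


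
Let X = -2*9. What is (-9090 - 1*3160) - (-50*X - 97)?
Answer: -13053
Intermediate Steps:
X = -18
(-9090 - 1*3160) - (-50*X - 97) = (-9090 - 1*3160) - (-50*(-18) - 97) = (-9090 - 3160) - (900 - 97) = -12250 - 1*803 = -12250 - 803 = -13053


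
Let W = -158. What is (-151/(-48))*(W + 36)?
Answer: -9211/24 ≈ -383.79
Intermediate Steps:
(-151/(-48))*(W + 36) = (-151/(-48))*(-158 + 36) = -151*(-1/48)*(-122) = (151/48)*(-122) = -9211/24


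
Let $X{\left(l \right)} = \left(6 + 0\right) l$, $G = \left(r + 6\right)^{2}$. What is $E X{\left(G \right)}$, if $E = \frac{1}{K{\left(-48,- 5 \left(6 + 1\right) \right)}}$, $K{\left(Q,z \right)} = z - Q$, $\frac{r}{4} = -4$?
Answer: $\frac{600}{13} \approx 46.154$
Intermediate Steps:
$r = -16$ ($r = 4 \left(-4\right) = -16$)
$G = 100$ ($G = \left(-16 + 6\right)^{2} = \left(-10\right)^{2} = 100$)
$X{\left(l \right)} = 6 l$
$E = \frac{1}{13}$ ($E = \frac{1}{- 5 \left(6 + 1\right) - -48} = \frac{1}{\left(-5\right) 7 + 48} = \frac{1}{-35 + 48} = \frac{1}{13} \approx 0.076923$)
$E X{\left(G \right)} = \frac{6 \cdot 100}{13} = \frac{1}{13} \cdot 600 = \frac{600}{13}$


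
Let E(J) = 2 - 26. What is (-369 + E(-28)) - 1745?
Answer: -2138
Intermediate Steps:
E(J) = -24
(-369 + E(-28)) - 1745 = (-369 - 24) - 1745 = -393 - 1745 = -2138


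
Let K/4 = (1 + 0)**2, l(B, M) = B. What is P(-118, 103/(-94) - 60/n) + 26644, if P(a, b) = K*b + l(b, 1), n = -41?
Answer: 102693061/3854 ≈ 26646.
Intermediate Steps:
K = 4 (K = 4*(1 + 0)**2 = 4*1**2 = 4*1 = 4)
P(a, b) = 5*b (P(a, b) = 4*b + b = 5*b)
P(-118, 103/(-94) - 60/n) + 26644 = 5*(103/(-94) - 60/(-41)) + 26644 = 5*(103*(-1/94) - 60*(-1/41)) + 26644 = 5*(-103/94 + 60/41) + 26644 = 5*(1417/3854) + 26644 = 7085/3854 + 26644 = 102693061/3854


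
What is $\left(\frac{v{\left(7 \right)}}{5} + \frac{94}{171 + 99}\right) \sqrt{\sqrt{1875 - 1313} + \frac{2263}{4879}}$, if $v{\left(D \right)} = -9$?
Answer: $- \frac{28 \sqrt{11041177 + 23804641 \sqrt{562}}}{94095} \approx -7.1378$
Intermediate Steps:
$\left(\frac{v{\left(7 \right)}}{5} + \frac{94}{171 + 99}\right) \sqrt{\sqrt{1875 - 1313} + \frac{2263}{4879}} = \left(- \frac{9}{5} + \frac{94}{171 + 99}\right) \sqrt{\sqrt{1875 - 1313} + \frac{2263}{4879}} = \left(\left(-9\right) \frac{1}{5} + \frac{94}{270}\right) \sqrt{\sqrt{562} + 2263 \cdot \frac{1}{4879}} = \left(- \frac{9}{5} + 94 \cdot \frac{1}{270}\right) \sqrt{\sqrt{562} + \frac{2263}{4879}} = \left(- \frac{9}{5} + \frac{47}{135}\right) \sqrt{\frac{2263}{4879} + \sqrt{562}} = - \frac{196 \sqrt{\frac{2263}{4879} + \sqrt{562}}}{135}$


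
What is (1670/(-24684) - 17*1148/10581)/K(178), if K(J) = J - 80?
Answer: -27744623/1421987644 ≈ -0.019511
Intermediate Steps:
K(J) = -80 + J
(1670/(-24684) - 17*1148/10581)/K(178) = (1670/(-24684) - 17*1148/10581)/(-80 + 178) = (1670*(-1/24684) - 19516*1/10581)/98 = (-835/12342 - 19516/10581)*(1/98) = -27744623/14510078*1/98 = -27744623/1421987644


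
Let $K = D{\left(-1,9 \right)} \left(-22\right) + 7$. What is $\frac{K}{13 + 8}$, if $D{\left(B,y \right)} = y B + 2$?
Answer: $\frac{23}{3} \approx 7.6667$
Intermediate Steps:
$D{\left(B,y \right)} = 2 + B y$ ($D{\left(B,y \right)} = B y + 2 = 2 + B y$)
$K = 161$ ($K = \left(2 - 9\right) \left(-22\right) + 7 = \left(-7\right) \left(-22\right) + 7 = 154 + 7 = 161$)
$\frac{K}{13 + 8} = \frac{161}{13 + 8} = \frac{161}{21} = 161 \cdot \frac{1}{21} = \frac{23}{3}$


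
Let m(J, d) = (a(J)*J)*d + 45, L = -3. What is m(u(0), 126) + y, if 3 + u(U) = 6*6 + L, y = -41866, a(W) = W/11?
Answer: -346631/11 ≈ -31512.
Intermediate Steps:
a(W) = W/11 (a(W) = W*(1/11) = W/11)
u(U) = 30 (u(U) = -3 + (6*6 - 3) = -3 + (36 - 3) = -3 + 33 = 30)
m(J, d) = 45 + d*J²/11 (m(J, d) = ((J/11)*J)*d + 45 = (J²/11)*d + 45 = d*J²/11 + 45 = 45 + d*J²/11)
m(u(0), 126) + y = (45 + (1/11)*126*30²) - 41866 = (45 + (1/11)*126*900) - 41866 = (45 + 113400/11) - 41866 = 113895/11 - 41866 = -346631/11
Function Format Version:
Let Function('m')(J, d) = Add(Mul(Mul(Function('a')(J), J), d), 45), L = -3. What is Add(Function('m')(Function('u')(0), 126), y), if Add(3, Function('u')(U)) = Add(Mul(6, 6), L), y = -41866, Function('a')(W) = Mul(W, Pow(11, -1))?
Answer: Rational(-346631, 11) ≈ -31512.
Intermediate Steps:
Function('a')(W) = Mul(Rational(1, 11), W) (Function('a')(W) = Mul(W, Rational(1, 11)) = Mul(Rational(1, 11), W))
Function('u')(U) = 30 (Function('u')(U) = Add(-3, Add(Mul(6, 6), -3)) = Add(-3, Add(36, -3)) = Add(-3, 33) = 30)
Function('m')(J, d) = Add(45, Mul(Rational(1, 11), d, Pow(J, 2))) (Function('m')(J, d) = Add(Mul(Mul(Mul(Rational(1, 11), J), J), d), 45) = Add(Mul(Mul(Rational(1, 11), Pow(J, 2)), d), 45) = Add(Mul(Rational(1, 11), d, Pow(J, 2)), 45) = Add(45, Mul(Rational(1, 11), d, Pow(J, 2))))
Add(Function('m')(Function('u')(0), 126), y) = Add(Add(45, Mul(Rational(1, 11), 126, Pow(30, 2))), -41866) = Add(Add(45, Mul(Rational(1, 11), 126, 900)), -41866) = Add(Add(45, Rational(113400, 11)), -41866) = Add(Rational(113895, 11), -41866) = Rational(-346631, 11)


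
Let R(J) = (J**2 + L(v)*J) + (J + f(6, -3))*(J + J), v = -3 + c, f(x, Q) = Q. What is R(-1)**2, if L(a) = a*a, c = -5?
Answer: 3025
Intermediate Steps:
v = -8 (v = -3 - 5 = -8)
L(a) = a**2
R(J) = J**2 + 64*J + 2*J*(-3 + J) (R(J) = (J**2 + (-8)**2*J) + (J - 3)*(J + J) = (J**2 + 64*J) + (-3 + J)*(2*J) = (J**2 + 64*J) + 2*J*(-3 + J) = J**2 + 64*J + 2*J*(-3 + J))
R(-1)**2 = (-(58 + 3*(-1)))**2 = (-(58 - 3))**2 = (-1*55)**2 = (-55)**2 = 3025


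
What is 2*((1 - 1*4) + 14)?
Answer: 22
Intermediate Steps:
2*((1 - 1*4) + 14) = 2*((1 - 4) + 14) = 2*(-3 + 14) = 2*11 = 22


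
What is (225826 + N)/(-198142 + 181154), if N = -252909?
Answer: 27083/16988 ≈ 1.5942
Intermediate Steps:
(225826 + N)/(-198142 + 181154) = (225826 - 252909)/(-198142 + 181154) = -27083/(-16988) = -27083*(-1/16988) = 27083/16988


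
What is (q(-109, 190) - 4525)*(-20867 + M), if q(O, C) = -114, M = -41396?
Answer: 288838057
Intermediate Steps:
(q(-109, 190) - 4525)*(-20867 + M) = (-114 - 4525)*(-20867 - 41396) = -4639*(-62263) = 288838057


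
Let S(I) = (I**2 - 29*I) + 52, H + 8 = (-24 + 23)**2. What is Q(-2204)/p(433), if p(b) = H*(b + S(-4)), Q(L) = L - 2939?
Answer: 5143/4319 ≈ 1.1908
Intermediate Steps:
Q(L) = -2939 + L
H = -7 (H = -8 + (-24 + 23)**2 = -8 + (-1)**2 = -8 + 1 = -7)
S(I) = 52 + I**2 - 29*I
p(b) = -1288 - 7*b (p(b) = -7*(b + (52 + (-4)**2 - 29*(-4))) = -7*(b + (52 + 16 + 116)) = -7*(b + 184) = -7*(184 + b) = -1288 - 7*b)
Q(-2204)/p(433) = (-2939 - 2204)/(-1288 - 7*433) = -5143/(-1288 - 3031) = -5143/(-4319) = -5143*(-1/4319) = 5143/4319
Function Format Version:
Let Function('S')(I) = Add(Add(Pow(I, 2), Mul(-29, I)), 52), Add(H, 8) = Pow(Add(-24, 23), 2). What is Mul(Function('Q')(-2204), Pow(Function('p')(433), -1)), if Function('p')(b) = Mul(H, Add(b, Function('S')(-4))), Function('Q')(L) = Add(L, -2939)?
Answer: Rational(5143, 4319) ≈ 1.1908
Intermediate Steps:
Function('Q')(L) = Add(-2939, L)
H = -7 (H = Add(-8, Pow(Add(-24, 23), 2)) = Add(-8, Pow(-1, 2)) = Add(-8, 1) = -7)
Function('S')(I) = Add(52, Pow(I, 2), Mul(-29, I))
Function('p')(b) = Add(-1288, Mul(-7, b)) (Function('p')(b) = Mul(-7, Add(b, Add(52, Pow(-4, 2), Mul(-29, -4)))) = Mul(-7, Add(b, Add(52, 16, 116))) = Mul(-7, Add(b, 184)) = Mul(-7, Add(184, b)) = Add(-1288, Mul(-7, b)))
Mul(Function('Q')(-2204), Pow(Function('p')(433), -1)) = Mul(Add(-2939, -2204), Pow(Add(-1288, Mul(-7, 433)), -1)) = Mul(-5143, Pow(Add(-1288, -3031), -1)) = Mul(-5143, Pow(-4319, -1)) = Mul(-5143, Rational(-1, 4319)) = Rational(5143, 4319)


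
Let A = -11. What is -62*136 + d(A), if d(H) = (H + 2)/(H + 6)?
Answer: -42151/5 ≈ -8430.2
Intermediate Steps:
d(H) = (2 + H)/(6 + H)
-62*136 + d(A) = -62*136 + (2 - 11)/(6 - 11) = -8432 - 9/(-5) = -8432 - ⅕*(-9) = -8432 + 9/5 = -42151/5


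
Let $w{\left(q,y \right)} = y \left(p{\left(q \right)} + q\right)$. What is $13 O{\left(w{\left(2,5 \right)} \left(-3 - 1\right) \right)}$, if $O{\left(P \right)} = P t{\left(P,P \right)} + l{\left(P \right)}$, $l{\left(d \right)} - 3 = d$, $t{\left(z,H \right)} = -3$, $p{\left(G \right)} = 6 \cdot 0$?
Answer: $1079$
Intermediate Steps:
$p{\left(G \right)} = 0$
$w{\left(q,y \right)} = q y$ ($w{\left(q,y \right)} = y \left(0 + q\right) = y q = q y$)
$l{\left(d \right)} = 3 + d$
$O{\left(P \right)} = 3 - 2 P$ ($O{\left(P \right)} = P \left(-3\right) + \left(3 + P\right) = - 3 P + \left(3 + P\right) = 3 - 2 P$)
$13 O{\left(w{\left(2,5 \right)} \left(-3 - 1\right) \right)} = 13 \left(3 - 2 \cdot 2 \cdot 5 \left(-3 - 1\right)\right) = 13 \left(3 - 2 \cdot 10 \left(-4\right)\right) = 13 \left(3 - -80\right) = 13 \left(3 + 80\right) = 13 \cdot 83 = 1079$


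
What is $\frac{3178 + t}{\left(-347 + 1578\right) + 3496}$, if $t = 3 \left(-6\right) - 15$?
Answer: $\frac{3145}{4727} \approx 0.66533$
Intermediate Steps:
$t = -33$ ($t = -18 - 15 = -33$)
$\frac{3178 + t}{\left(-347 + 1578\right) + 3496} = \frac{3178 - 33}{\left(-347 + 1578\right) + 3496} = \frac{3145}{1231 + 3496} = \frac{3145}{4727}$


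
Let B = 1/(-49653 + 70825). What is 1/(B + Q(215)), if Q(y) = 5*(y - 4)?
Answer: 21172/22336461 ≈ 0.00094787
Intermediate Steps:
B = 1/21172 ≈ 4.7232e-5
Q(y) = -20 + 5*y (Q(y) = 5*(-4 + y) = -20 + 5*y)
1/(B + Q(215)) = 1/(1/21172 + (-20 + 5*215)) = 1/(1/21172 + (-20 + 1075)) = 1/(1/21172 + 1055) = 1/(22336461/21172) = 21172/22336461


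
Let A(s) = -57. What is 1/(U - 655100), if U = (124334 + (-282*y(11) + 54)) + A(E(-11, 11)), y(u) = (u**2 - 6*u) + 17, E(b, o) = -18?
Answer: -1/551073 ≈ -1.8146e-6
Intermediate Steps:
y(u) = 17 + u**2 - 6*u
U = 104027 (U = (124334 + (-282*(17 + 11**2 - 6*11) + 54)) - 57 = (124334 + (-282*(17 + 121 - 66) + 54)) - 57 = (124334 + (-282*72 + 54)) - 57 = (124334 + (-20304 + 54)) - 57 = (124334 - 20250) - 57 = 104084 - 57 = 104027)
1/(U - 655100) = 1/(104027 - 655100) = 1/(-551073) = -1/551073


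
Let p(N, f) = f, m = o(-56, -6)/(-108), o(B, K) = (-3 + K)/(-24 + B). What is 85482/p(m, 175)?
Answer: 85482/175 ≈ 488.47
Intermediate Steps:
o(B, K) = (-3 + K)/(-24 + B)
m = -1/960 (m = ((-3 - 6)/(-24 - 56))/(-108) = (-9/(-80))*(-1/108) = -1/80*(-9)*(-1/108) = (9/80)*(-1/108) = -1/960 ≈ -0.0010417)
85482/p(m, 175) = 85482/175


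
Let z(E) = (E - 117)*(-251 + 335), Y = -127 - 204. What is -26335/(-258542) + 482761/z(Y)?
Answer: -61911477871/4864726272 ≈ -12.727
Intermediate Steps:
Y = -331
z(E) = -9828 + 84*E (z(E) = (-117 + E)*84 = -9828 + 84*E)
-26335/(-258542) + 482761/z(Y) = -26335/(-258542) + 482761/(-9828 + 84*(-331)) = -26335*(-1/258542) + 482761/(-9828 - 27804) = 26335/258542 + 482761/(-37632) = 26335/258542 + 482761*(-1/37632) = 26335/258542 - 482761/37632 = -61911477871/4864726272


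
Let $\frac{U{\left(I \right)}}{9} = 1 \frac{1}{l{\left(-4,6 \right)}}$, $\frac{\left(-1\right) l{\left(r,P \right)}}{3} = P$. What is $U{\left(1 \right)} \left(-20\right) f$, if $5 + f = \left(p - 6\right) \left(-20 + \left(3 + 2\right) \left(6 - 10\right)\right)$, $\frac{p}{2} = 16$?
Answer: $-10450$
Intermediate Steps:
$p = 32$ ($p = 2 \cdot 16 = 32$)
$l{\left(r,P \right)} = - 3 P$
$U{\left(I \right)} = - \frac{1}{2}$ ($U{\left(I \right)} = 9 \cdot 1 \frac{1}{\left(-3\right) 6} = 9 \cdot 1 \frac{1}{-18} = 9 \cdot 1 \left(- \frac{1}{18}\right) = 9 \left(- \frac{1}{18}\right) = - \frac{1}{2}$)
$f = -1045$ ($f = -5 + \left(32 - 6\right) \left(-20 + \left(3 + 2\right) \left(6 - 10\right)\right) = -5 + 26 \left(-20 + 5 \left(-4\right)\right) = -5 + 26 \left(-20 - 20\right) = -5 + 26 \left(-40\right) = -5 - 1040 = -1045$)
$U{\left(1 \right)} \left(-20\right) f = \left(- \frac{1}{2}\right) \left(-20\right) \left(-1045\right) = 10 \left(-1045\right) = -10450$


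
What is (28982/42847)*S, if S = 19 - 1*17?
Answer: 57964/42847 ≈ 1.3528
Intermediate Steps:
S = 2 (S = 19 - 17 = 2)
(28982/42847)*S = (28982/42847)*2 = 57964/42847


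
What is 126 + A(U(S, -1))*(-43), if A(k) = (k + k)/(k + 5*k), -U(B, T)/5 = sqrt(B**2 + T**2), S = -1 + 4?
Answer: 335/3 ≈ 111.67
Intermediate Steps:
S = 3
U(B, T) = -5*sqrt(B**2 + T**2)
A(k) = 1/3 (A(k) = (2*k)/((6*k)) = (2*k)*(1/(6*k)) = 1/3)
126 + A(U(S, -1))*(-43) = 126 + (1/3)*(-43) = 126 - 43/3 = 335/3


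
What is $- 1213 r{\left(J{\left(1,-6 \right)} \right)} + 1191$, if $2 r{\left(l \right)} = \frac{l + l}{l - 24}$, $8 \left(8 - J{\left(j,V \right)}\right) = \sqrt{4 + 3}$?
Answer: $\frac{9816798}{5459} - \frac{77632 \sqrt{7}}{5459} \approx 1760.7$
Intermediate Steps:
$J{\left(j,V \right)} = 8 - \frac{\sqrt{7}}{8}$ ($J{\left(j,V \right)} = 8 - \frac{\sqrt{4 + 3}}{8} = 8 - \frac{\sqrt{7}}{8}$)
$r{\left(l \right)} = \frac{l}{-24 + l}$ ($r{\left(l \right)} = \frac{\left(l + l\right) \frac{1}{l - 24}}{2} = \frac{2 l \frac{1}{-24 + l}}{2} = \frac{l}{-24 + l}$)
$- 1213 r{\left(J{\left(1,-6 \right)} \right)} + 1191 = - 1213 \frac{8 - \frac{\sqrt{7}}{8}}{-24 + \left(8 - \frac{\sqrt{7}}{8}\right)} + 1191 = - 1213 \frac{8 - \frac{\sqrt{7}}{8}}{-16 - \frac{\sqrt{7}}{8}} + 1191 = - \frac{1213 \left(8 - \frac{\sqrt{7}}{8}\right)}{-16 - \frac{\sqrt{7}}{8}} + 1191 = 1191 - \frac{1213 \left(8 - \frac{\sqrt{7}}{8}\right)}{-16 - \frac{\sqrt{7}}{8}}$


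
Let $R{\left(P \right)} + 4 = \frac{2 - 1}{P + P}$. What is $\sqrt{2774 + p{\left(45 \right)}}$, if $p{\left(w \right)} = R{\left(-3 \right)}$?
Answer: $\frac{\sqrt{99714}}{6} \approx 52.629$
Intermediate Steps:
$R{\left(P \right)} = -4 + \frac{1}{2 P}$ ($R{\left(P \right)} = -4 + \frac{2 - 1}{P + P} = -4 + 1 \frac{1}{2 P} = -4 + \frac{1}{2 P}$)
$p{\left(w \right)} = - \frac{25}{6}$ ($p{\left(w \right)} = -4 + \frac{1}{2 \left(-3\right)} = -4 + \frac{1}{2} \left(- \frac{1}{3}\right) = -4 - \frac{1}{6} = - \frac{25}{6}$)
$\sqrt{2774 + p{\left(45 \right)}} = \sqrt{2774 - \frac{25}{6}} = \sqrt{\frac{16619}{6}} = \frac{\sqrt{99714}}{6}$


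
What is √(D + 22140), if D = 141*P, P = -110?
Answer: √6630 ≈ 81.425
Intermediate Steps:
D = -15510 (D = 141*(-110) = -15510)
√(D + 22140) = √(-15510 + 22140) = √6630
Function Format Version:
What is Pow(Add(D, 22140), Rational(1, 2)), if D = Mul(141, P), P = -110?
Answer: Pow(6630, Rational(1, 2)) ≈ 81.425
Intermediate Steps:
D = -15510 (D = Mul(141, -110) = -15510)
Pow(Add(D, 22140), Rational(1, 2)) = Pow(Add(-15510, 22140), Rational(1, 2)) = Pow(6630, Rational(1, 2))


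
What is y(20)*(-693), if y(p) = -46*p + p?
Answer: 623700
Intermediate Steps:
y(p) = -45*p
y(20)*(-693) = -45*20*(-693) = -900*(-693) = 623700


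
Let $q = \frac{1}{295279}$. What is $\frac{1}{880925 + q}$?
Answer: $\frac{295279}{260118653076} \approx 1.1352 \cdot 10^{-6}$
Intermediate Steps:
$q = \frac{1}{295279} \approx 3.3866 \cdot 10^{-6}$
$\frac{1}{880925 + q} = \frac{1}{880925 + \frac{1}{295279}} = \frac{1}{\frac{260118653076}{295279}} = \frac{295279}{260118653076}$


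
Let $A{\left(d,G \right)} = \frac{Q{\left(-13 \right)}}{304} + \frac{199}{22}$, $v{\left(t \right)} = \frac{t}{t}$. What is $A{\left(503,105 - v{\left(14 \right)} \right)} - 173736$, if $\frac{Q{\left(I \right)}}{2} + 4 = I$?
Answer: $- \frac{290471655}{1672} \approx -1.7373 \cdot 10^{5}$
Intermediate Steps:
$v{\left(t \right)} = 1$
$Q{\left(I \right)} = -8 + 2 I$
$A{\left(d,G \right)} = \frac{14937}{1672}$ ($A{\left(d,G \right)} = \frac{-8 + 2 \left(-13\right)}{304} + \frac{199}{22} = \left(-8 - 26\right) \frac{1}{304} + 199 \cdot \frac{1}{22} = \left(-34\right) \frac{1}{304} + \frac{199}{22} = - \frac{17}{152} + \frac{199}{22} = \frac{14937}{1672}$)
$A{\left(503,105 - v{\left(14 \right)} \right)} - 173736 = \frac{14937}{1672} - 173736 = - \frac{290471655}{1672}$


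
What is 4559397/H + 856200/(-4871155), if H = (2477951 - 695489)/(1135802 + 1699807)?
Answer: 4198502679432621561/578843245574 ≈ 7.2533e+6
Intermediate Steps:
H = 594154/945203 (H = 1782462/2835609 = 1782462*(1/2835609) = 594154/945203 ≈ 0.62860)
4559397/H + 856200/(-4871155) = 4559397/(594154/945203) + 856200/(-4871155) = 4559397*(945203/594154) + 856200*(-1/4871155) = 4309555722591/594154 - 171240/974231 = 4198502679432621561/578843245574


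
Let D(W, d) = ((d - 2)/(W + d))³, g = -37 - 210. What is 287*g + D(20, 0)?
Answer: -70889001/1000 ≈ -70889.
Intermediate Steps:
g = -247
D(W, d) = (-2 + d)³/(W + d)³ (D(W, d) = ((-2 + d)/(W + d))³ = (-2 + d)³/(W + d)³)
287*g + D(20, 0) = 287*(-247) + (-2 + 0)³/(20 + 0)³ = -70889 + (-2)³/20³ = -70889 - 8*1/8000 = -70889 - 1/1000 = -70889001/1000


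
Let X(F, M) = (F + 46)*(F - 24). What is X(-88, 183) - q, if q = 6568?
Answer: -1864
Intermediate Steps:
X(F, M) = (-24 + F)*(46 + F) (X(F, M) = (46 + F)*(-24 + F) = (-24 + F)*(46 + F))
X(-88, 183) - q = (-1104 + (-88)² + 22*(-88)) - 1*6568 = (-1104 + 7744 - 1936) - 6568 = 4704 - 6568 = -1864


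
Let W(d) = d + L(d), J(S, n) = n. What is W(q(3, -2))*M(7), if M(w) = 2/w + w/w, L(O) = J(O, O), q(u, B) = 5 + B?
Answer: 54/7 ≈ 7.7143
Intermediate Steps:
L(O) = O
M(w) = 1 + 2/w (M(w) = 2/w + 1 = 1 + 2/w)
W(d) = 2*d (W(d) = d + d = 2*d)
W(q(3, -2))*M(7) = (2*(5 - 2))*((2 + 7)/7) = (2*3)*((⅐)*9) = 6*(9/7) = 54/7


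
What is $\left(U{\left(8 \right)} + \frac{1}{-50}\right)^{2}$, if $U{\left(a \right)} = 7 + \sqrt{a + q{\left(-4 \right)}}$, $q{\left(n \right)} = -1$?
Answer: $\frac{139301}{2500} + \frac{349 \sqrt{7}}{25} \approx 92.655$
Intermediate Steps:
$U{\left(a \right)} = 7 + \sqrt{-1 + a}$ ($U{\left(a \right)} = 7 + \sqrt{a - 1} = 7 + \sqrt{-1 + a}$)
$\left(U{\left(8 \right)} + \frac{1}{-50}\right)^{2} = \left(\left(7 + \sqrt{-1 + 8}\right) + \frac{1}{-50}\right)^{2} = \left(\left(7 + \sqrt{7}\right) - \frac{1}{50}\right)^{2} = \left(\frac{349}{50} + \sqrt{7}\right)^{2}$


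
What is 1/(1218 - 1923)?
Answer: -1/705 ≈ -0.0014184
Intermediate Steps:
1/(1218 - 1923) = 1/(-705) = -1/705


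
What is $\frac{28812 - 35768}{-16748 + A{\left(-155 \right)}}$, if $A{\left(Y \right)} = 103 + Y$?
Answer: $\frac{1739}{4200} \approx 0.41405$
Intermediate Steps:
$\frac{28812 - 35768}{-16748 + A{\left(-155 \right)}} = \frac{28812 - 35768}{-16748 + \left(103 - 155\right)} = - \frac{6956}{-16748 - 52} = - \frac{6956}{-16800} = \left(-6956\right) \left(- \frac{1}{16800}\right) = \frac{1739}{4200}$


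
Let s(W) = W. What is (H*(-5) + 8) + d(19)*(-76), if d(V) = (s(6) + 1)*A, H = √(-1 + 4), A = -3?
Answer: 1604 - 5*√3 ≈ 1595.3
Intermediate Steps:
H = √3 ≈ 1.7320
d(V) = -21 (d(V) = (6 + 1)*(-3) = 7*(-3) = -21)
(H*(-5) + 8) + d(19)*(-76) = (√3*(-5) + 8) - 21*(-76) = (-5*√3 + 8) + 1596 = (8 - 5*√3) + 1596 = 1604 - 5*√3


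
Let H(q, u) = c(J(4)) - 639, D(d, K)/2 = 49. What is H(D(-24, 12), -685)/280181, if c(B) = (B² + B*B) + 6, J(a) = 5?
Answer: -53/25471 ≈ -0.0020808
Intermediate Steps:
D(d, K) = 98 (D(d, K) = 2*49 = 98)
c(B) = 6 + 2*B² (c(B) = (B² + B²) + 6 = 2*B² + 6 = 6 + 2*B²)
H(q, u) = -583 (H(q, u) = (6 + 2*5²) - 639 = (6 + 2*25) - 639 = (6 + 50) - 639 = 56 - 639 = -583)
H(D(-24, 12), -685)/280181 = -583/280181 = -583*1/280181 = -53/25471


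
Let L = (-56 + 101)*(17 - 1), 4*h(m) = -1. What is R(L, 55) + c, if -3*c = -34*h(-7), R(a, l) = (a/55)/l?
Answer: -9421/3630 ≈ -2.5953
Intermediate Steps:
h(m) = -¼ (h(m) = (¼)*(-1) = -¼)
L = 720 (L = 45*16 = 720)
R(a, l) = a/(55*l) (R(a, l) = (a*(1/55))/l = (a/55)/l = a/(55*l))
c = -17/6 (c = -(-34)*(-1)/(3*4) = -⅓*17/2 = -17/6 ≈ -2.8333)
R(L, 55) + c = (1/55)*720/55 - 17/6 = (1/55)*720*(1/55) - 17/6 = 144/605 - 17/6 = -9421/3630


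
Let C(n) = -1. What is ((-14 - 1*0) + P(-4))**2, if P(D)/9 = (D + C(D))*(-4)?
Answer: 27556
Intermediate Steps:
P(D) = 36 - 36*D (P(D) = 9*((D - 1)*(-4)) = 9*((-1 + D)*(-4)) = 9*(4 - 4*D) = 36 - 36*D)
((-14 - 1*0) + P(-4))**2 = ((-14 - 1*0) + (36 - 36*(-4)))**2 = ((-14 + 0) + (36 + 144))**2 = (-14 + 180)**2 = 166**2 = 27556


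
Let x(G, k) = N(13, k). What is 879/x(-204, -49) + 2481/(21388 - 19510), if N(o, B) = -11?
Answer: -541157/6886 ≈ -78.588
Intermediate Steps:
x(G, k) = -11
879/x(-204, -49) + 2481/(21388 - 19510) = 879/(-11) + 2481/(21388 - 19510) = 879*(-1/11) + 2481/1878 = -879/11 + 2481*(1/1878) = -879/11 + 827/626 = -541157/6886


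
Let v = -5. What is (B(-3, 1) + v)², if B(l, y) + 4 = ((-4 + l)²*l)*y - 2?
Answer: 24964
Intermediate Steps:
B(l, y) = -6 + l*y*(-4 + l)² (B(l, y) = -4 + (((-4 + l)²*l)*y - 2) = -4 + ((l*(-4 + l)²)*y - 2) = -4 + (l*y*(-4 + l)² - 2) = -4 + (-2 + l*y*(-4 + l)²) = -6 + l*y*(-4 + l)²)
(B(-3, 1) + v)² = ((-6 - 3*1*(-4 - 3)²) - 5)² = ((-6 - 3*1*(-7)²) - 5)² = ((-6 - 3*1*49) - 5)² = ((-6 - 147) - 5)² = (-153 - 5)² = (-158)² = 24964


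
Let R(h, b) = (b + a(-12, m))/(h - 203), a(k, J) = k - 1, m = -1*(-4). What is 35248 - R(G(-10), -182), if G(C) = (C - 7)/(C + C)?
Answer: 10961828/311 ≈ 35247.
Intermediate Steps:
m = 4
a(k, J) = -1 + k
G(C) = (-7 + C)/(2*C) (G(C) = (-7 + C)/((2*C)) = (-7 + C)*(1/(2*C)) = (-7 + C)/(2*C))
R(h, b) = (-13 + b)/(-203 + h) (R(h, b) = (b + (-1 - 12))/(h - 203) = (b - 13)/(-203 + h) = (-13 + b)/(-203 + h))
35248 - R(G(-10), -182) = 35248 - (-13 - 182)/(-203 + (1/2)*(-7 - 10)/(-10)) = 35248 - (-195)/(-203 + (1/2)*(-1/10)*(-17)) = 35248 - (-195)/(-203 + 17/20) = 35248 - (-195)/(-4043/20) = 35248 - (-20)*(-195)/4043 = 35248 - 1*300/311 = 35248 - 300/311 = 10961828/311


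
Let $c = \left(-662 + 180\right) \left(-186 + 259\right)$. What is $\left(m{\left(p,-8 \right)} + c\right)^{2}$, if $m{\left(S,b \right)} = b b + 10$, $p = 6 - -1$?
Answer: $1232852544$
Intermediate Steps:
$p = 7$ ($p = 6 + 1 = 7$)
$c = -35186$ ($c = \left(-482\right) 73 = -35186$)
$m{\left(S,b \right)} = 10 + b^{2}$ ($m{\left(S,b \right)} = b^{2} + 10 = 10 + b^{2}$)
$\left(m{\left(p,-8 \right)} + c\right)^{2} = \left(\left(10 + \left(-8\right)^{2}\right) - 35186\right)^{2} = \left(\left(10 + 64\right) - 35186\right)^{2} = \left(74 - 35186\right)^{2} = \left(-35112\right)^{2} = 1232852544$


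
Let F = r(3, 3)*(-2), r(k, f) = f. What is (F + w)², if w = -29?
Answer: 1225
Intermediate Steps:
F = -6 (F = 3*(-2) = -6)
(F + w)² = (-6 - 29)² = (-35)² = 1225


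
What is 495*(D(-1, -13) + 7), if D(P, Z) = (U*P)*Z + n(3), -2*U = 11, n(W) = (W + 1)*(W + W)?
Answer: -40095/2 ≈ -20048.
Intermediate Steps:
n(W) = 2*W*(1 + W) (n(W) = (1 + W)*(2*W) = 2*W*(1 + W))
U = -11/2 (U = -1/2*11 = -11/2 ≈ -5.5000)
D(P, Z) = 24 - 11*P*Z/2 (D(P, Z) = (-11*P/2)*Z + 2*3*(1 + 3) = -11*P*Z/2 + 2*3*4 = -11*P*Z/2 + 24 = 24 - 11*P*Z/2)
495*(D(-1, -13) + 7) = 495*((24 - 11/2*(-1)*(-13)) + 7) = 495*((24 - 143/2) + 7) = 495*(-95/2 + 7) = 495*(-81/2) = -40095/2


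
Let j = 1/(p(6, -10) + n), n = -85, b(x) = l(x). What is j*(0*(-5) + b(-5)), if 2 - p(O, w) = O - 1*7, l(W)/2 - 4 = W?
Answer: 1/41 ≈ 0.024390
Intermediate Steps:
l(W) = 8 + 2*W
b(x) = 8 + 2*x
p(O, w) = 9 - O (p(O, w) = 2 - (O - 1*7) = 2 - (O - 7) = 2 - (-7 + O) = 2 + (7 - O) = 9 - O)
j = -1/82 (j = 1/((9 - 1*6) - 85) = 1/((9 - 6) - 85) = 1/(3 - 85) = 1/(-82) = -1/82 ≈ -0.012195)
j*(0*(-5) + b(-5)) = -(0*(-5) + (8 + 2*(-5)))/82 = -(0 + (8 - 10))/82 = -(0 - 2)/82 = -1/82*(-2) = 1/41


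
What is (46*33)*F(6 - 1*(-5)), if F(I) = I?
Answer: 16698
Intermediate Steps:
(46*33)*F(6 - 1*(-5)) = (46*33)*(6 - 1*(-5)) = 1518*(6 + 5) = 1518*11 = 16698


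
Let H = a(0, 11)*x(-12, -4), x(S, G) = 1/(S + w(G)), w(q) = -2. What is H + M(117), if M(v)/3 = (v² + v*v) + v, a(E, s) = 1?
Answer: 1154789/14 ≈ 82485.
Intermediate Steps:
x(S, G) = 1/(-2 + S) (x(S, G) = 1/(S - 2) = 1/(-2 + S))
M(v) = 3*v + 6*v² (M(v) = 3*((v² + v*v) + v) = 3*((v² + v²) + v) = 3*(2*v² + v) = 3*(v + 2*v²) = 3*v + 6*v²)
H = -1/14 (H = 1/(-2 - 12) = 1/(-14) = 1*(-1/14) = -1/14 ≈ -0.071429)
H + M(117) = -1/14 + 3*117*(1 + 2*117) = -1/14 + 3*117*(1 + 234) = -1/14 + 3*117*235 = -1/14 + 82485 = 1154789/14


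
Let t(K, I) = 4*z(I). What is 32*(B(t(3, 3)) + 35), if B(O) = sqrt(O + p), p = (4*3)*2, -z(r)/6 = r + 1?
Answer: 1120 + 192*I*sqrt(2) ≈ 1120.0 + 271.53*I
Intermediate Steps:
z(r) = -6 - 6*r (z(r) = -6*(r + 1) = -6*(1 + r) = -6 - 6*r)
t(K, I) = -24 - 24*I (t(K, I) = 4*(-6 - 6*I) = -24 - 24*I)
p = 24 (p = 12*2 = 24)
B(O) = sqrt(24 + O) (B(O) = sqrt(O + 24) = sqrt(24 + O))
32*(B(t(3, 3)) + 35) = 32*(sqrt(24 + (-24 - 24*3)) + 35) = 32*(sqrt(24 + (-24 - 72)) + 35) = 32*(sqrt(24 - 96) + 35) = 32*(sqrt(-72) + 35) = 32*(6*I*sqrt(2) + 35) = 32*(35 + 6*I*sqrt(2)) = 1120 + 192*I*sqrt(2)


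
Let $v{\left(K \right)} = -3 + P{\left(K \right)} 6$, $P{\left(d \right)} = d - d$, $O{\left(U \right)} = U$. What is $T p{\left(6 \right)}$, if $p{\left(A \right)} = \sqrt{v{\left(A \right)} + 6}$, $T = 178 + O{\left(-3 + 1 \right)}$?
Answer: $176 \sqrt{3} \approx 304.84$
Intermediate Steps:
$P{\left(d \right)} = 0$
$v{\left(K \right)} = -3$ ($v{\left(K \right)} = -3 + 0 \cdot 6 = -3 + 0 = -3$)
$T = 176$ ($T = 178 + \left(-3 + 1\right) = 178 - 2 = 176$)
$p{\left(A \right)} = \sqrt{3}$ ($p{\left(A \right)} = \sqrt{-3 + 6} = \sqrt{3}$)
$T p{\left(6 \right)} = 176 \sqrt{3}$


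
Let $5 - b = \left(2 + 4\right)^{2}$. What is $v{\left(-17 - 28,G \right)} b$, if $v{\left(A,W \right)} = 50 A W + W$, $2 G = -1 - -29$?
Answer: $976066$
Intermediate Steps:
$G = 14$ ($G = \frac{-1 - -29}{2} = \frac{-1 + 29}{2} = \frac{1}{2} \cdot 28 = 14$)
$v{\left(A,W \right)} = W + 50 A W$ ($v{\left(A,W \right)} = 50 A W + W = W + 50 A W$)
$b = -31$ ($b = 5 - \left(2 + 4\right)^{2} = 5 - 6^{2} = 5 - 36 = -31$)
$v{\left(-17 - 28,G \right)} b = 14 \left(1 + 50 \left(-17 - 28\right)\right) \left(-31\right) = 14 \left(1 + 50 \left(-45\right)\right) \left(-31\right) = 14 \left(1 - 2250\right) \left(-31\right) = 14 \left(-2249\right) \left(-31\right) = \left(-31486\right) \left(-31\right) = 976066$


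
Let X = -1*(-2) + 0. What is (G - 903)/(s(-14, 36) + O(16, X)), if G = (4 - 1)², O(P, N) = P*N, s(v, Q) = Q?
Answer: -447/34 ≈ -13.147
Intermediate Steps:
X = 2 (X = 2 + 0 = 2)
O(P, N) = N*P
G = 9 (G = 3² = 9)
(G - 903)/(s(-14, 36) + O(16, X)) = (9 - 903)/(36 + 2*16) = -894/(36 + 32) = -894/68 = -894*1/68 = -447/34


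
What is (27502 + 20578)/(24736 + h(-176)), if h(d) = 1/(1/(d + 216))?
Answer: 6010/3097 ≈ 1.9406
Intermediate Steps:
h(d) = 216 + d (h(d) = 1/(1/(216 + d)) = 216 + d)
(27502 + 20578)/(24736 + h(-176)) = (27502 + 20578)/(24736 + (216 - 176)) = 48080/(24736 + 40) = 48080/24776 = 48080*(1/24776) = 6010/3097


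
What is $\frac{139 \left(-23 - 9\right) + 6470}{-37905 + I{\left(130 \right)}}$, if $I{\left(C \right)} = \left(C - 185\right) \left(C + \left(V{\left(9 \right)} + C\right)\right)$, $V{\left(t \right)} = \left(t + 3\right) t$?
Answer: $- \frac{2022}{58145} \approx -0.034775$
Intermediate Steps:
$V{\left(t \right)} = t \left(3 + t\right)$ ($V{\left(t \right)} = \left(3 + t\right) t = t \left(3 + t\right)$)
$I{\left(C \right)} = \left(-185 + C\right) \left(108 + 2 C\right)$ ($I{\left(C \right)} = \left(C - 185\right) \left(C + \left(9 \left(3 + 9\right) + C\right)\right) = \left(-185 + C\right) \left(C + \left(9 \cdot 12 + C\right)\right) = \left(-185 + C\right) \left(C + \left(108 + C\right)\right) = \left(-185 + C\right) \left(108 + 2 C\right)$)
$\frac{139 \left(-23 - 9\right) + 6470}{-37905 + I{\left(130 \right)}} = \frac{139 \left(-23 - 9\right) + 6470}{-37905 - \left(54040 - 33800\right)} = \frac{139 \left(-23 - 9\right) + 6470}{-37905 - 20240} = \frac{139 \left(-32\right) + 6470}{-37905 - 20240} = \frac{-4448 + 6470}{-37905 - 20240} = \frac{2022}{-58145} = 2022 \left(- \frac{1}{58145}\right) = - \frac{2022}{58145}$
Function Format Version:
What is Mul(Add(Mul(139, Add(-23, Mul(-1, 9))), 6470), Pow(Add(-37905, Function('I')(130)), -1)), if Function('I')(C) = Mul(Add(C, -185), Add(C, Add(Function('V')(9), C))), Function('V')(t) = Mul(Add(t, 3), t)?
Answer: Rational(-2022, 58145) ≈ -0.034775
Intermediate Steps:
Function('V')(t) = Mul(t, Add(3, t)) (Function('V')(t) = Mul(Add(3, t), t) = Mul(t, Add(3, t)))
Function('I')(C) = Mul(Add(-185, C), Add(108, Mul(2, C))) (Function('I')(C) = Mul(Add(C, -185), Add(C, Add(Mul(9, Add(3, 9)), C))) = Mul(Add(-185, C), Add(C, Add(Mul(9, 12), C))) = Mul(Add(-185, C), Add(C, Add(108, C))) = Mul(Add(-185, C), Add(108, Mul(2, C))))
Mul(Add(Mul(139, Add(-23, Mul(-1, 9))), 6470), Pow(Add(-37905, Function('I')(130)), -1)) = Mul(Add(Mul(139, Add(-23, Mul(-1, 9))), 6470), Pow(Add(-37905, Add(-19980, Mul(-262, 130), Mul(2, Pow(130, 2)))), -1)) = Mul(Add(Mul(139, Add(-23, -9)), 6470), Pow(Add(-37905, Add(-19980, -34060, Mul(2, 16900))), -1)) = Mul(Add(Mul(139, -32), 6470), Pow(Add(-37905, Add(-19980, -34060, 33800)), -1)) = Mul(Add(-4448, 6470), Pow(Add(-37905, -20240), -1)) = Mul(2022, Pow(-58145, -1)) = Mul(2022, Rational(-1, 58145)) = Rational(-2022, 58145)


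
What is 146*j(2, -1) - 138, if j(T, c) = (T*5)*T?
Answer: 2782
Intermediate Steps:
j(T, c) = 5*T² (j(T, c) = (5*T)*T = 5*T²)
146*j(2, -1) - 138 = 146*(5*2²) - 138 = 146*(5*4) - 138 = 146*20 - 138 = 2920 - 138 = 2782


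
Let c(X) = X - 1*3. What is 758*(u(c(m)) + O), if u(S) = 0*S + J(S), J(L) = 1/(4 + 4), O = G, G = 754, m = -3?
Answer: 2286507/4 ≈ 5.7163e+5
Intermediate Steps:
O = 754
J(L) = ⅛ (J(L) = 1/8 = ⅛)
c(X) = -3 + X (c(X) = X - 3 = -3 + X)
u(S) = ⅛ (u(S) = 0*S + ⅛ = 0 + ⅛ = ⅛)
758*(u(c(m)) + O) = 758*(⅛ + 754) = 758*(6033/8) = 2286507/4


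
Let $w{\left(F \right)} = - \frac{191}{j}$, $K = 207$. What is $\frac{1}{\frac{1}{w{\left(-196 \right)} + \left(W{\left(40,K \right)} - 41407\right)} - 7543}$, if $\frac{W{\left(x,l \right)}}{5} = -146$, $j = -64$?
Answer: $- \frac{2696577}{20340280375} \approx -0.00013257$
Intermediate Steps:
$W{\left(x,l \right)} = -730$ ($W{\left(x,l \right)} = 5 \left(-146\right) = -730$)
$w{\left(F \right)} = \frac{191}{64}$ ($w{\left(F \right)} = - \frac{191}{-64} = \left(-191\right) \left(- \frac{1}{64}\right) = \frac{191}{64}$)
$\frac{1}{\frac{1}{w{\left(-196 \right)} + \left(W{\left(40,K \right)} - 41407\right)} - 7543} = \frac{1}{\frac{1}{\frac{191}{64} - 42137} - 7543} = \frac{1}{\frac{1}{- \frac{2696577}{64}} - 7543} = \frac{1}{- \frac{64}{2696577} - 7543} = \frac{1}{- \frac{20340280375}{2696577}} = - \frac{2696577}{20340280375}$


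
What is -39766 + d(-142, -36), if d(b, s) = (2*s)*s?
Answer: -37174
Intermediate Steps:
d(b, s) = 2*s**2
-39766 + d(-142, -36) = -39766 + 2*(-36)**2 = -39766 + 2*1296 = -39766 + 2592 = -37174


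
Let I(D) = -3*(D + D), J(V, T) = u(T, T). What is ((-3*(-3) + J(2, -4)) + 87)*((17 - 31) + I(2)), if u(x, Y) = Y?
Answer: -2392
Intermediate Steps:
J(V, T) = T
I(D) = -6*D
((-3*(-3) + J(2, -4)) + 87)*((17 - 31) + I(2)) = ((-3*(-3) - 4) + 87)*((17 - 31) - 6*2) = ((9 - 4) + 87)*(-14 - 12) = (5 + 87)*(-26) = 92*(-26) = -2392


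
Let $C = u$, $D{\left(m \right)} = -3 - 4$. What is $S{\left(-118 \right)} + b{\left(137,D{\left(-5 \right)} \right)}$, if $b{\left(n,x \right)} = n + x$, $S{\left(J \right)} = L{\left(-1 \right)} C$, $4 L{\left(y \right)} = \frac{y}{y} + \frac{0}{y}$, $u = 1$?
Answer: $\frac{521}{4} \approx 130.25$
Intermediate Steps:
$D{\left(m \right)} = -7$ ($D{\left(m \right)} = -3 - 4 = -7$)
$L{\left(y \right)} = \frac{1}{4}$ ($L{\left(y \right)} = \frac{\frac{y}{y} + \frac{0}{y}}{4} = \frac{1 + 0}{4} = \frac{1}{4} \cdot 1 = \frac{1}{4}$)
$C = 1$
$S{\left(J \right)} = \frac{1}{4}$ ($S{\left(J \right)} = \frac{1}{4} \cdot 1 = \frac{1}{4}$)
$S{\left(-118 \right)} + b{\left(137,D{\left(-5 \right)} \right)} = \frac{1}{4} + \left(137 - 7\right) = \frac{1}{4} + 130 = \frac{521}{4}$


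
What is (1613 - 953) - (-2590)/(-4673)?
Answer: 3081590/4673 ≈ 659.45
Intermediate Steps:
(1613 - 953) - (-2590)/(-4673) = 660 - (-2590)*(-1)/4673 = 660 - 1*2590/4673 = 660 - 2590/4673 = 3081590/4673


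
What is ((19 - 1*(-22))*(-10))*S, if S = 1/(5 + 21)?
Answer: -205/13 ≈ -15.769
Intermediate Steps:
S = 1/26 ≈ 0.038462
((19 - 1*(-22))*(-10))*S = ((19 - 1*(-22))*(-10))*(1/26) = ((19 + 22)*(-10))*(1/26) = (41*(-10))*(1/26) = -410*1/26 = -205/13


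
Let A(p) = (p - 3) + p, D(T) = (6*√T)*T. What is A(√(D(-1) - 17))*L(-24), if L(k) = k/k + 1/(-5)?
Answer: -12/5 + 8*√(-17 - 6*I)/5 ≈ -1.253 - 6.6959*I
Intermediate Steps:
L(k) = ⅘ (L(k) = 1 + 1*(-⅕) = 1 - ⅕ = ⅘)
D(T) = 6*T^(3/2)
A(p) = -3 + 2*p (A(p) = (-3 + p) + p = -3 + 2*p)
A(√(D(-1) - 17))*L(-24) = (-3 + 2*√(6*(-1)^(3/2) - 17))*(⅘) = (-3 + 2*√(6*(-I) - 17))*(⅘) = (-3 + 2*√(-6*I - 17))*(⅘) = (-3 + 2*√(-17 - 6*I))*(⅘) = -12/5 + 8*√(-17 - 6*I)/5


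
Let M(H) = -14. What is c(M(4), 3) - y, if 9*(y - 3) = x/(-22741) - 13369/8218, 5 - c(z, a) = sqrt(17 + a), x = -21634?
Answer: 1163391967/560656614 - 2*sqrt(5) ≈ -2.3971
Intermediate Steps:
c(z, a) = 5 - sqrt(17 + a)
y = 1639891103/560656614 (y = 3 + (-21634/(-22741) - 13369/8218)/9 = 3 + (-21634*(-1/22741) - 13369*1/8218)/9 = 3 + (21634/22741 - 13369/8218)/9 = 3 + (1/9)*(-126236217/186885538) = 3 - 42078739/560656614 = 1639891103/560656614 ≈ 2.9249)
c(M(4), 3) - y = (5 - sqrt(17 + 3)) - 1*1639891103/560656614 = (5 - sqrt(20)) - 1639891103/560656614 = (5 - 2*sqrt(5)) - 1639891103/560656614 = 1163391967/560656614 - 2*sqrt(5)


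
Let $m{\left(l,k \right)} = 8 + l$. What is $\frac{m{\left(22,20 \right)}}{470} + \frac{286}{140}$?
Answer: $\frac{6931}{3290} \approx 2.1067$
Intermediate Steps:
$\frac{m{\left(22,20 \right)}}{470} + \frac{286}{140} = \frac{8 + 22}{470} + \frac{286}{140} = 30 \cdot \frac{1}{470} + 286 \cdot \frac{1}{140} = \frac{3}{47} + \frac{143}{70} = \frac{6931}{3290}$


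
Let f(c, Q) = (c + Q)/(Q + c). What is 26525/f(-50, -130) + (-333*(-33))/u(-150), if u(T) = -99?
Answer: 26414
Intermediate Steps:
f(c, Q) = 1 (f(c, Q) = (Q + c)/(Q + c) = 1)
26525/f(-50, -130) + (-333*(-33))/u(-150) = 26525/1 - 333*(-33)/(-99) = 26525*1 + 10989*(-1/99) = 26525 - 111 = 26414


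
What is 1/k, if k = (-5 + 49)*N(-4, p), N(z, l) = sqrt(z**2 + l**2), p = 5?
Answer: sqrt(41)/1804 ≈ 0.0035494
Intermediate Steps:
N(z, l) = sqrt(l**2 + z**2)
k = 44*sqrt(41) (k = (-5 + 49)*sqrt(5**2 + (-4)**2) = 44*sqrt(25 + 16) = 44*sqrt(41) ≈ 281.74)
1/k = 1/(44*sqrt(41)) = sqrt(41)/1804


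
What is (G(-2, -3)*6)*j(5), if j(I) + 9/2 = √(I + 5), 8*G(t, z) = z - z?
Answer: 0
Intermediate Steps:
G(t, z) = 0 (G(t, z) = (z - z)/8 = (⅛)*0 = 0)
j(I) = -9/2 + √(5 + I) (j(I) = -9/2 + √(I + 5) = -9/2 + √(5 + I))
(G(-2, -3)*6)*j(5) = (0*6)*(-9/2 + √(5 + 5)) = 0*(-9/2 + √10) = 0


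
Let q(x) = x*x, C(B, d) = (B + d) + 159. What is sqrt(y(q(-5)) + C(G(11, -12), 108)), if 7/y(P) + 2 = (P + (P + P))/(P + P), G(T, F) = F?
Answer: sqrt(241) ≈ 15.524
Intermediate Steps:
C(B, d) = 159 + B + d
q(x) = x**2
y(P) = -14 (y(P) = 7/(-2 + (P + (P + P))/(P + P)) = 7/(-2 + (P + 2*P)/((2*P))) = 7/(-2 + (3*P)*(1/(2*P))) = 7/(-2 + 3/2) = 7/(-1/2) = 7*(-2) = -14)
sqrt(y(q(-5)) + C(G(11, -12), 108)) = sqrt(-14 + (159 - 12 + 108)) = sqrt(-14 + 255) = sqrt(241)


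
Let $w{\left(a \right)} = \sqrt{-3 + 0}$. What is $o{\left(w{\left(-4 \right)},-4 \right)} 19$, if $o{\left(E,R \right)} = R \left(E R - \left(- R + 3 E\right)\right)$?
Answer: $304 + 532 i \sqrt{3} \approx 304.0 + 921.45 i$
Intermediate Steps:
$w{\left(a \right)} = i \sqrt{3}$ ($w{\left(a \right)} = \sqrt{-3} = i \sqrt{3}$)
$o{\left(E,R \right)} = R \left(R - 3 E + E R\right)$ ($o{\left(E,R \right)} = R \left(E R - \left(- R + 3 E\right)\right) = R \left(R - 3 E + E R\right)$)
$o{\left(w{\left(-4 \right)},-4 \right)} 19 = - 4 \left(-4 - 3 i \sqrt{3} + i \sqrt{3} \left(-4\right)\right) 19 = - 4 \left(-4 - 3 i \sqrt{3} - 4 i \sqrt{3}\right) 19 = - 4 \left(-4 - 7 i \sqrt{3}\right) 19 = \left(16 + 28 i \sqrt{3}\right) 19 = 304 + 532 i \sqrt{3}$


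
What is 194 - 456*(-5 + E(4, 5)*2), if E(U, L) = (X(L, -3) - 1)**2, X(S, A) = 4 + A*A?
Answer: -128854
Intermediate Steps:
X(S, A) = 4 + A**2
E(U, L) = 144 (E(U, L) = ((4 + (-3)**2) - 1)**2 = ((4 + 9) - 1)**2 = (13 - 1)**2 = 12**2 = 144)
194 - 456*(-5 + E(4, 5)*2) = 194 - 456*(-5 + 144*2) = 194 - 456*(-5 + 288) = 194 - 456*283 = 194 - 129048 = -128854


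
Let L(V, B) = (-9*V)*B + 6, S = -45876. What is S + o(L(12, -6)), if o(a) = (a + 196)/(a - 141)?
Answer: -23533538/513 ≈ -45874.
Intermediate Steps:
L(V, B) = 6 - 9*B*V (L(V, B) = -9*B*V + 6 = 6 - 9*B*V)
o(a) = (196 + a)/(-141 + a)
S + o(L(12, -6)) = -45876 + (196 + (6 - 9*(-6)*12))/(-141 + (6 - 9*(-6)*12)) = -45876 + (196 + (6 + 648))/(-141 + (6 + 648)) = -45876 + (196 + 654)/(-141 + 654) = -45876 + 850/513 = -23533538/513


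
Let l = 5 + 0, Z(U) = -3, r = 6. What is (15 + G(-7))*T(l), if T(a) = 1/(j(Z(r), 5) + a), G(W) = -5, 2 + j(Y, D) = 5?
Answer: 5/4 ≈ 1.2500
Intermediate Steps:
j(Y, D) = 3 (j(Y, D) = -2 + 5 = 3)
l = 5
T(a) = 1/(3 + a)
(15 + G(-7))*T(l) = (15 - 5)/(3 + 5) = 10/8 = 10*(1/8) = 5/4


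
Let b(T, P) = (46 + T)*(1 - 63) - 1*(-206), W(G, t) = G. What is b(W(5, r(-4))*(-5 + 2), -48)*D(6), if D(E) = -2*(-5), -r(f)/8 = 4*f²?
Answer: -17160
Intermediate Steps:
r(f) = -32*f²
D(E) = 10
b(T, P) = -2646 - 62*T (b(T, P) = (46 + T)*(-62) + 206 = (-2852 - 62*T) + 206 = -2646 - 62*T)
b(W(5, r(-4))*(-5 + 2), -48)*D(6) = (-2646 - 310*(-5 + 2))*10 = (-2646 - 310*(-3))*10 = (-2646 - 62*(-15))*10 = (-2646 + 930)*10 = -1716*10 = -17160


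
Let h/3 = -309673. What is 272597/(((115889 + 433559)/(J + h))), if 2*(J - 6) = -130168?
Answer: -270987859909/549448 ≈ -4.9320e+5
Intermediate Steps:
h = -929019 (h = 3*(-309673) = -929019)
J = -65078 (J = 6 + (½)*(-130168) = 6 - 65084 = -65078)
272597/(((115889 + 433559)/(J + h))) = 272597/(((115889 + 433559)/(-65078 - 929019))) = 272597/((549448/(-994097))) = 272597/((549448*(-1/994097))) = 272597/(-549448/994097) = 272597*(-994097/549448) = -270987859909/549448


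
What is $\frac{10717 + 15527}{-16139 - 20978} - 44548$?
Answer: $- \frac{1653514360}{37117} \approx -44549.0$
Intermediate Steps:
$\frac{10717 + 15527}{-16139 - 20978} - 44548 = \frac{26244}{-37117} - 44548 = 26244 \left(- \frac{1}{37117}\right) - 44548 = - \frac{26244}{37117} - 44548 = - \frac{1653514360}{37117}$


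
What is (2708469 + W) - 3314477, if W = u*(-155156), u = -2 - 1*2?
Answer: 14616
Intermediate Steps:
u = -4 (u = -2 - 2 = -4)
W = 620624 (W = -4*(-155156) = 620624)
(2708469 + W) - 3314477 = (2708469 + 620624) - 3314477 = 3329093 - 3314477 = 14616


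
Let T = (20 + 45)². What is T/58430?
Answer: 845/11686 ≈ 0.072309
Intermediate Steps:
T = 4225 (T = 65² = 4225)
T/58430 = 4225/58430 = 4225*(1/58430) = 845/11686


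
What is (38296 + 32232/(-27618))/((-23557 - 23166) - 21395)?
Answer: -88135558/156773577 ≈ -0.56218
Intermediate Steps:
(38296 + 32232/(-27618))/((-23557 - 23166) - 21395) = (38296 + 32232*(-1/27618))/(-46723 - 21395) = (38296 - 5372/4603)/(-68118) = (176271116/4603)*(-1/68118) = -88135558/156773577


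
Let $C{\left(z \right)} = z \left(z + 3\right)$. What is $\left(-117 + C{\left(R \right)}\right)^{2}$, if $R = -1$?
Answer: $14161$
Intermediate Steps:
$C{\left(z \right)} = z \left(3 + z\right)$
$\left(-117 + C{\left(R \right)}\right)^{2} = \left(-117 - \left(3 - 1\right)\right)^{2} = \left(-117 - 2\right)^{2} = \left(-119\right)^{2} = 14161$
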